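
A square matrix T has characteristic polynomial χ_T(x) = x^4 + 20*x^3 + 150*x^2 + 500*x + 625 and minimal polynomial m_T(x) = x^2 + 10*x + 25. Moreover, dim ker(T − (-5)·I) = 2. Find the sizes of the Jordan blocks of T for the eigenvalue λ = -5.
Block sizes for λ = -5: [2, 2]

Step 1 — from the characteristic polynomial, algebraic multiplicity of λ = -5 is 4. From dim ker(T − (-5)·I) = 2, there are exactly 2 Jordan blocks for λ = -5.
Step 2 — from the minimal polynomial, the factor (x + 5)^2 tells us the largest block for λ = -5 has size 2.
Step 3 — with total size 4, 2 blocks, and largest block 2, the block sizes (in nonincreasing order) are [2, 2].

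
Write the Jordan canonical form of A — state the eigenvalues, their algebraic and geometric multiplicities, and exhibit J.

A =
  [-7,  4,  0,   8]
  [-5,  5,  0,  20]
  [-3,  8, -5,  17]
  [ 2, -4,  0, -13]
J_2(-5) ⊕ J_2(-5)

The characteristic polynomial is
  det(x·I − A) = x^4 + 20*x^3 + 150*x^2 + 500*x + 625 = (x + 5)^4

Eigenvalues and multiplicities (the geometric multiplicity of λ is n − rank(A − λI), which equals the number of Jordan blocks for λ):
  λ = -5: algebraic multiplicity = 4, geometric multiplicity = 2

Determining the block sizes for each eigenvalue:
  λ = -5: with am = 4 and gm = 2, the partition is not yet determined (e.g. several partitions of 4 into 2 parts exist). Let N = A − (-5)·I. Computing rank(N^1) = 2, rank(N^2) = 0; the number of blocks of size ≥ j is rank(N^{j−1}) − rank(N^j), giving [2, 2]. So we have 2 block(s) of size 2 → block sizes [2, 2]

Assembling the blocks gives a Jordan form
J =
  [-5,  1,  0,  0]
  [ 0, -5,  0,  0]
  [ 0,  0, -5,  1]
  [ 0,  0,  0, -5]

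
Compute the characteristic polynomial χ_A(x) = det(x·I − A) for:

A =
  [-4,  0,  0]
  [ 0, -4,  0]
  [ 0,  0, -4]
x^3 + 12*x^2 + 48*x + 64

Expanding det(x·I − A) (e.g. by cofactor expansion or by noting that A is similar to its Jordan form J, which has the same characteristic polynomial as A) gives
  χ_A(x) = x^3 + 12*x^2 + 48*x + 64
which factors as (x + 4)^3. The eigenvalues (with algebraic multiplicities) are λ = -4 with multiplicity 3.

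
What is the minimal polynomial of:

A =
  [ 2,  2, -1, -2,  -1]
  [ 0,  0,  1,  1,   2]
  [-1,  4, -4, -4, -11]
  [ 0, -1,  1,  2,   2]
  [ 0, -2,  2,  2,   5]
x^3 - 3*x^2 + 3*x - 1

The characteristic polynomial is χ_A(x) = (x - 1)^5, so the eigenvalues are known. The minimal polynomial is
  m_A(x) = Π_λ (x − λ)^{k_λ}
where k_λ is the size of the *largest* Jordan block for λ (equivalently, the smallest k with (A − λI)^k v = 0 for every generalised eigenvector v of λ).

  λ = 1: largest Jordan block has size 3, contributing (x − 1)^3

So m_A(x) = (x - 1)^3 = x^3 - 3*x^2 + 3*x - 1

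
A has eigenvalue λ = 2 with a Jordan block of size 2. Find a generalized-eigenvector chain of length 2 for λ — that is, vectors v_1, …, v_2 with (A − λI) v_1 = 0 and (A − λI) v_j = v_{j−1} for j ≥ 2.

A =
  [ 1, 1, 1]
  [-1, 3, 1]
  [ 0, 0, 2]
A Jordan chain for λ = 2 of length 2:
v_1 = (-1, -1, 0)ᵀ
v_2 = (1, 0, 0)ᵀ

Let N = A − (2)·I. We want v_2 with N^2 v_2 = 0 but N^1 v_2 ≠ 0; then v_{j-1} := N · v_j for j = 2, …, 2.

Pick v_2 = (1, 0, 0)ᵀ.
Then v_1 = N · v_2 = (-1, -1, 0)ᵀ.

Sanity check: (A − (2)·I) v_1 = (0, 0, 0)ᵀ = 0. ✓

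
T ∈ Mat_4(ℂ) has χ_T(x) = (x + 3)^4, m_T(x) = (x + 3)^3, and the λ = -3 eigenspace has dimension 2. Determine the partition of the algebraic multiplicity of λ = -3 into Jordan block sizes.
Block sizes for λ = -3: [3, 1]

Step 1 — from the characteristic polynomial, algebraic multiplicity of λ = -3 is 4. From dim ker(T − (-3)·I) = 2, there are exactly 2 Jordan blocks for λ = -3.
Step 2 — from the minimal polynomial, the factor (x + 3)^3 tells us the largest block for λ = -3 has size 3.
Step 3 — with total size 4, 2 blocks, and largest block 3, the block sizes (in nonincreasing order) are [3, 1].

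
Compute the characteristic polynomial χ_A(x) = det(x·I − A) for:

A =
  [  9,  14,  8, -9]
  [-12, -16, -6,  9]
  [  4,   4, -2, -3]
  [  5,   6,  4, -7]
x^4 + 16*x^3 + 96*x^2 + 256*x + 256

Expanding det(x·I − A) (e.g. by cofactor expansion or by noting that A is similar to its Jordan form J, which has the same characteristic polynomial as A) gives
  χ_A(x) = x^4 + 16*x^3 + 96*x^2 + 256*x + 256
which factors as (x + 4)^4. The eigenvalues (with algebraic multiplicities) are λ = -4 with multiplicity 4.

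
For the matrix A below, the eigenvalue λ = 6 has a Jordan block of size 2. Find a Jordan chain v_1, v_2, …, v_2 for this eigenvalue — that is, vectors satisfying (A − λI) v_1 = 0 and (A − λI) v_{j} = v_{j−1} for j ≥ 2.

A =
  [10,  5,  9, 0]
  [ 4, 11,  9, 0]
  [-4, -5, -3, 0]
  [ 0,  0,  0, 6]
A Jordan chain for λ = 6 of length 2:
v_1 = (4, 4, -4, 0)ᵀ
v_2 = (1, 0, 0, 0)ᵀ

Let N = A − (6)·I. We want v_2 with N^2 v_2 = 0 but N^1 v_2 ≠ 0; then v_{j-1} := N · v_j for j = 2, …, 2.

Pick v_2 = (1, 0, 0, 0)ᵀ.
Then v_1 = N · v_2 = (4, 4, -4, 0)ᵀ.

Sanity check: (A − (6)·I) v_1 = (0, 0, 0, 0)ᵀ = 0. ✓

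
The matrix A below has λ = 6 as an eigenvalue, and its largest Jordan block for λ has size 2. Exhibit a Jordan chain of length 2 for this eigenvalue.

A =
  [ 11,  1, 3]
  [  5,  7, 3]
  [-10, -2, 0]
A Jordan chain for λ = 6 of length 2:
v_1 = (5, 5, -10)ᵀ
v_2 = (1, 0, 0)ᵀ

Let N = A − (6)·I. We want v_2 with N^2 v_2 = 0 but N^1 v_2 ≠ 0; then v_{j-1} := N · v_j for j = 2, …, 2.

Pick v_2 = (1, 0, 0)ᵀ.
Then v_1 = N · v_2 = (5, 5, -10)ᵀ.

Sanity check: (A − (6)·I) v_1 = (0, 0, 0)ᵀ = 0. ✓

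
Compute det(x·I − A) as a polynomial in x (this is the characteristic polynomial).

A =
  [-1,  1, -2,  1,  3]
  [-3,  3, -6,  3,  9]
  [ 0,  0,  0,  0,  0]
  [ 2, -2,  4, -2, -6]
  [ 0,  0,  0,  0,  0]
x^5

Expanding det(x·I − A) (e.g. by cofactor expansion or by noting that A is similar to its Jordan form J, which has the same characteristic polynomial as A) gives
  χ_A(x) = x^5
which factors as x^5. The eigenvalues (with algebraic multiplicities) are λ = 0 with multiplicity 5.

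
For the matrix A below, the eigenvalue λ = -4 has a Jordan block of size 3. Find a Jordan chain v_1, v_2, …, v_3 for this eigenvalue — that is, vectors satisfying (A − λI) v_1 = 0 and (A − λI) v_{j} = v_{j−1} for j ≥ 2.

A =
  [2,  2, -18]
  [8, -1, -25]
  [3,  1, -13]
A Jordan chain for λ = -4 of length 3:
v_1 = (-2, -3, -1)ᵀ
v_2 = (6, 8, 3)ᵀ
v_3 = (1, 0, 0)ᵀ

Let N = A − (-4)·I. We want v_3 with N^3 v_3 = 0 but N^2 v_3 ≠ 0; then v_{j-1} := N · v_j for j = 3, …, 2.

Pick v_3 = (1, 0, 0)ᵀ.
Then v_2 = N · v_3 = (6, 8, 3)ᵀ.
Then v_1 = N · v_2 = (-2, -3, -1)ᵀ.

Sanity check: (A − (-4)·I) v_1 = (0, 0, 0)ᵀ = 0. ✓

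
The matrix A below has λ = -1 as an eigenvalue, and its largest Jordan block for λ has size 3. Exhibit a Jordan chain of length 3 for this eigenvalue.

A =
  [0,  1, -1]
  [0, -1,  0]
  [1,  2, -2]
A Jordan chain for λ = -1 of length 3:
v_1 = (-1, 0, -1)ᵀ
v_2 = (1, 0, 2)ᵀ
v_3 = (0, 1, 0)ᵀ

Let N = A − (-1)·I. We want v_3 with N^3 v_3 = 0 but N^2 v_3 ≠ 0; then v_{j-1} := N · v_j for j = 3, …, 2.

Pick v_3 = (0, 1, 0)ᵀ.
Then v_2 = N · v_3 = (1, 0, 2)ᵀ.
Then v_1 = N · v_2 = (-1, 0, -1)ᵀ.

Sanity check: (A − (-1)·I) v_1 = (0, 0, 0)ᵀ = 0. ✓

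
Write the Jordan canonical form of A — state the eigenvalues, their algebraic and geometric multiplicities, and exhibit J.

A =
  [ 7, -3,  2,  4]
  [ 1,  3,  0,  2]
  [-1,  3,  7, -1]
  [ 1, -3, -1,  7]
J_2(6) ⊕ J_2(6)

The characteristic polynomial is
  det(x·I − A) = x^4 - 24*x^3 + 216*x^2 - 864*x + 1296 = (x - 6)^4

Eigenvalues and multiplicities (the geometric multiplicity of λ is n − rank(A − λI), which equals the number of Jordan blocks for λ):
  λ = 6: algebraic multiplicity = 4, geometric multiplicity = 2

Determining the block sizes for each eigenvalue:
  λ = 6: with am = 4 and gm = 2, the partition is not yet determined (e.g. several partitions of 4 into 2 parts exist). Let N = A − (6)·I. Computing rank(N^1) = 2, rank(N^2) = 0; the number of blocks of size ≥ j is rank(N^{j−1}) − rank(N^j), giving [2, 2]. So we have 2 block(s) of size 2 → block sizes [2, 2]

Assembling the blocks gives a Jordan form
J =
  [6, 1, 0, 0]
  [0, 6, 0, 0]
  [0, 0, 6, 1]
  [0, 0, 0, 6]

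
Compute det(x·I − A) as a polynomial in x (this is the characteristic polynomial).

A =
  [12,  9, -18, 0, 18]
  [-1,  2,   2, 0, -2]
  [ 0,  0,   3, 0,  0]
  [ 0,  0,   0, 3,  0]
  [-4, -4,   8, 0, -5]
x^5 - 15*x^4 + 90*x^3 - 270*x^2 + 405*x - 243

Expanding det(x·I − A) (e.g. by cofactor expansion or by noting that A is similar to its Jordan form J, which has the same characteristic polynomial as A) gives
  χ_A(x) = x^5 - 15*x^4 + 90*x^3 - 270*x^2 + 405*x - 243
which factors as (x - 3)^5. The eigenvalues (with algebraic multiplicities) are λ = 3 with multiplicity 5.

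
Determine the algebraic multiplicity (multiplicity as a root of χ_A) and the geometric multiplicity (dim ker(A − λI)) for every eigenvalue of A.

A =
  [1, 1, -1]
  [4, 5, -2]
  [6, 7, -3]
λ = 1: alg = 3, geom = 1

Step 1 — factor the characteristic polynomial to read off the algebraic multiplicities:
  χ_A(x) = (x - 1)^3

Step 2 — compute geometric multiplicities via the rank-nullity identity g(λ) = n − rank(A − λI):
  rank(A − (1)·I) = 2, so dim ker(A − (1)·I) = n − 2 = 1

Summary:
  λ = 1: algebraic multiplicity = 3, geometric multiplicity = 1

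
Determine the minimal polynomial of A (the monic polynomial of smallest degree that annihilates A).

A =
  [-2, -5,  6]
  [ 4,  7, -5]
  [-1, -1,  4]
x^3 - 9*x^2 + 27*x - 27

The characteristic polynomial is χ_A(x) = (x - 3)^3, so the eigenvalues are known. The minimal polynomial is
  m_A(x) = Π_λ (x − λ)^{k_λ}
where k_λ is the size of the *largest* Jordan block for λ (equivalently, the smallest k with (A − λI)^k v = 0 for every generalised eigenvector v of λ).

  λ = 3: largest Jordan block has size 3, contributing (x − 3)^3

So m_A(x) = (x - 3)^3 = x^3 - 9*x^2 + 27*x - 27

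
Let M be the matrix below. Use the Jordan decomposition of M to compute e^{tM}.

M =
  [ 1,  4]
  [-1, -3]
e^{tM} =
  [2*t*exp(-t) + exp(-t), 4*t*exp(-t)]
  [-t*exp(-t), -2*t*exp(-t) + exp(-t)]

Strategy: write M = P · J · P⁻¹ where J is a Jordan canonical form, so e^{tM} = P · e^{tJ} · P⁻¹, and e^{tJ} can be computed block-by-block.

M has Jordan form
J =
  [-1,  1]
  [ 0, -1]
(up to reordering of blocks).

Per-block formulas:
  For a 2×2 Jordan block J_2(-1): exp(t · J_2(-1)) = e^(-1t)·(I + t·N), where N is the 2×2 nilpotent shift.

After assembling e^{tJ} and conjugating by P, we get:

e^{tM} =
  [2*t*exp(-t) + exp(-t), 4*t*exp(-t)]
  [-t*exp(-t), -2*t*exp(-t) + exp(-t)]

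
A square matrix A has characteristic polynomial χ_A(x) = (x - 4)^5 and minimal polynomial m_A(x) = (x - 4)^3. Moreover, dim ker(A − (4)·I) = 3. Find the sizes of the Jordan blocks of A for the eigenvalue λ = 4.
Block sizes for λ = 4: [3, 1, 1]

Step 1 — from the characteristic polynomial, algebraic multiplicity of λ = 4 is 5. From dim ker(A − (4)·I) = 3, there are exactly 3 Jordan blocks for λ = 4.
Step 2 — from the minimal polynomial, the factor (x − 4)^3 tells us the largest block for λ = 4 has size 3.
Step 3 — with total size 5, 3 blocks, and largest block 3, the block sizes (in nonincreasing order) are [3, 1, 1].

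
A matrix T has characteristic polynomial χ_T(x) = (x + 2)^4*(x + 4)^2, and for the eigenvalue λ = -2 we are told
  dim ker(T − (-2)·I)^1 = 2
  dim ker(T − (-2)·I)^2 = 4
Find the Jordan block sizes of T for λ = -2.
Block sizes for λ = -2: [2, 2]

From the dimensions of kernels of powers, the number of Jordan blocks of size at least j is d_j − d_{j−1} where d_j = dim ker(N^j) (with d_0 = 0). Computing the differences gives [2, 2].
The number of blocks of size exactly k is (#blocks of size ≥ k) − (#blocks of size ≥ k + 1), so the partition is: 2 block(s) of size 2.
In nonincreasing order the block sizes are [2, 2].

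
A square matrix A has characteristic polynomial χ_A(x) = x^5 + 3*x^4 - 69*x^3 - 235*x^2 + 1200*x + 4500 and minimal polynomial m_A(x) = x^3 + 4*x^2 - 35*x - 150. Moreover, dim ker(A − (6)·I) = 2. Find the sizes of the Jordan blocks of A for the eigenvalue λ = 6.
Block sizes for λ = 6: [1, 1]

Step 1 — from the characteristic polynomial, algebraic multiplicity of λ = 6 is 2. From dim ker(A − (6)·I) = 2, there are exactly 2 Jordan blocks for λ = 6.
Step 2 — from the minimal polynomial, the factor (x − 6) tells us the largest block for λ = 6 has size 1.
Step 3 — with total size 2, 2 blocks, and largest block 1, the block sizes (in nonincreasing order) are [1, 1].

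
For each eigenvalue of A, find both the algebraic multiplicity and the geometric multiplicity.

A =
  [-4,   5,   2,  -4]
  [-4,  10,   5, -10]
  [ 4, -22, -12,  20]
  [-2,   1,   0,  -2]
λ = -2: alg = 4, geom = 2

Step 1 — factor the characteristic polynomial to read off the algebraic multiplicities:
  χ_A(x) = (x + 2)^4

Step 2 — compute geometric multiplicities via the rank-nullity identity g(λ) = n − rank(A − λI):
  rank(A − (-2)·I) = 2, so dim ker(A − (-2)·I) = n − 2 = 2

Summary:
  λ = -2: algebraic multiplicity = 4, geometric multiplicity = 2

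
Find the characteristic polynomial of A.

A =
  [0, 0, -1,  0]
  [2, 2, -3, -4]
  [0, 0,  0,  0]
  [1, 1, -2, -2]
x^4

Expanding det(x·I − A) (e.g. by cofactor expansion or by noting that A is similar to its Jordan form J, which has the same characteristic polynomial as A) gives
  χ_A(x) = x^4
which factors as x^4. The eigenvalues (with algebraic multiplicities) are λ = 0 with multiplicity 4.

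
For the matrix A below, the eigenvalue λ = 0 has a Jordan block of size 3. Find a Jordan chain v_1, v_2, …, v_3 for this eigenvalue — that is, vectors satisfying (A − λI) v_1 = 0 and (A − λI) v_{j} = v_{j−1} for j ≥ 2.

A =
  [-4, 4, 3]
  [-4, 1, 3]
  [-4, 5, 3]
A Jordan chain for λ = 0 of length 3:
v_1 = (-12, 0, -16)ᵀ
v_2 = (-4, -4, -4)ᵀ
v_3 = (1, 0, 0)ᵀ

Let N = A − (0)·I. We want v_3 with N^3 v_3 = 0 but N^2 v_3 ≠ 0; then v_{j-1} := N · v_j for j = 3, …, 2.

Pick v_3 = (1, 0, 0)ᵀ.
Then v_2 = N · v_3 = (-4, -4, -4)ᵀ.
Then v_1 = N · v_2 = (-12, 0, -16)ᵀ.

Sanity check: (A − (0)·I) v_1 = (0, 0, 0)ᵀ = 0. ✓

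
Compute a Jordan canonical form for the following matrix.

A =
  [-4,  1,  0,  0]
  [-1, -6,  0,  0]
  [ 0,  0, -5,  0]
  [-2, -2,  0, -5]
J_2(-5) ⊕ J_1(-5) ⊕ J_1(-5)

The characteristic polynomial is
  det(x·I − A) = x^4 + 20*x^3 + 150*x^2 + 500*x + 625 = (x + 5)^4

Eigenvalues and multiplicities (the geometric multiplicity of λ is n − rank(A − λI), which equals the number of Jordan blocks for λ):
  λ = -5: algebraic multiplicity = 4, geometric multiplicity = 3

Determining the block sizes for each eigenvalue:
  λ = -5: 3 blocks summing to 4 forces exactly one block of size 2 and the rest size 1 → block sizes [2, 1, 1]

Assembling the blocks gives a Jordan form
J =
  [-5,  1,  0,  0]
  [ 0, -5,  0,  0]
  [ 0,  0, -5,  0]
  [ 0,  0,  0, -5]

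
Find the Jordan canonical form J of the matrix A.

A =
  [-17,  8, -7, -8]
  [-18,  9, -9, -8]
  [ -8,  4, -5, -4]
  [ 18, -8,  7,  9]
J_1(-3) ⊕ J_2(-1) ⊕ J_1(1)

The characteristic polynomial is
  det(x·I − A) = x^4 + 4*x^3 + 2*x^2 - 4*x - 3 = (x - 1)*(x + 1)^2*(x + 3)

Eigenvalues and multiplicities (the geometric multiplicity of λ is n − rank(A − λI), which equals the number of Jordan blocks for λ):
  λ = -3: algebraic multiplicity = 1, geometric multiplicity = 1
  λ = -1: algebraic multiplicity = 2, geometric multiplicity = 1
  λ = 1: algebraic multiplicity = 1, geometric multiplicity = 1

Determining the block sizes for each eigenvalue:
  λ = -3: one block (gm = 1), so the single block has size am = 1 → block sizes [1]
  λ = -1: one block (gm = 1), so the single block has size am = 2 → block sizes [2]
  λ = 1: one block (gm = 1), so the single block has size am = 1 → block sizes [1]

Assembling the blocks gives a Jordan form
J =
  [-3,  0,  0, 0]
  [ 0, -1,  1, 0]
  [ 0,  0, -1, 0]
  [ 0,  0,  0, 1]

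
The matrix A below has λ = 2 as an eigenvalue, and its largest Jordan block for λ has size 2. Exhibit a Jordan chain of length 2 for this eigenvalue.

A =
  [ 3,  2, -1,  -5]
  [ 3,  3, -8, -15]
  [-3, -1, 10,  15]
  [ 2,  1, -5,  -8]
A Jordan chain for λ = 2 of length 2:
v_1 = (1, 3, -3, 2)ᵀ
v_2 = (1, 0, 0, 0)ᵀ

Let N = A − (2)·I. We want v_2 with N^2 v_2 = 0 but N^1 v_2 ≠ 0; then v_{j-1} := N · v_j for j = 2, …, 2.

Pick v_2 = (1, 0, 0, 0)ᵀ.
Then v_1 = N · v_2 = (1, 3, -3, 2)ᵀ.

Sanity check: (A − (2)·I) v_1 = (0, 0, 0, 0)ᵀ = 0. ✓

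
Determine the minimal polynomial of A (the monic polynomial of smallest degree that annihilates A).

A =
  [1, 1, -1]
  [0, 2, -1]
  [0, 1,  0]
x^2 - 2*x + 1

The characteristic polynomial is χ_A(x) = (x - 1)^3, so the eigenvalues are known. The minimal polynomial is
  m_A(x) = Π_λ (x − λ)^{k_λ}
where k_λ is the size of the *largest* Jordan block for λ (equivalently, the smallest k with (A − λI)^k v = 0 for every generalised eigenvector v of λ).

  λ = 1: largest Jordan block has size 2, contributing (x − 1)^2

So m_A(x) = (x - 1)^2 = x^2 - 2*x + 1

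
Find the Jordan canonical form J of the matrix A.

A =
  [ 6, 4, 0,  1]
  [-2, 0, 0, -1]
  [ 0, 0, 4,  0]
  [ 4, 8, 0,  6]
J_2(4) ⊕ J_1(4) ⊕ J_1(4)

The characteristic polynomial is
  det(x·I − A) = x^4 - 16*x^3 + 96*x^2 - 256*x + 256 = (x - 4)^4

Eigenvalues and multiplicities (the geometric multiplicity of λ is n − rank(A − λI), which equals the number of Jordan blocks for λ):
  λ = 4: algebraic multiplicity = 4, geometric multiplicity = 3

Determining the block sizes for each eigenvalue:
  λ = 4: 3 blocks summing to 4 forces exactly one block of size 2 and the rest size 1 → block sizes [2, 1, 1]

Assembling the blocks gives a Jordan form
J =
  [4, 1, 0, 0]
  [0, 4, 0, 0]
  [0, 0, 4, 0]
  [0, 0, 0, 4]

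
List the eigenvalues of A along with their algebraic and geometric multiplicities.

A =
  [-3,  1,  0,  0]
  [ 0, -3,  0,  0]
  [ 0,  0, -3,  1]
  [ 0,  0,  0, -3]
λ = -3: alg = 4, geom = 2

Step 1 — factor the characteristic polynomial to read off the algebraic multiplicities:
  χ_A(x) = (x + 3)^4

Step 2 — compute geometric multiplicities via the rank-nullity identity g(λ) = n − rank(A − λI):
  rank(A − (-3)·I) = 2, so dim ker(A − (-3)·I) = n − 2 = 2

Summary:
  λ = -3: algebraic multiplicity = 4, geometric multiplicity = 2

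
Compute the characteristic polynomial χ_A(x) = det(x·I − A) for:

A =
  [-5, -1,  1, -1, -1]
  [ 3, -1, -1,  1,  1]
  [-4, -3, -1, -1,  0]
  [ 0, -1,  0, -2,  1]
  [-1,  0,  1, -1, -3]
x^5 + 12*x^4 + 57*x^3 + 134*x^2 + 156*x + 72

Expanding det(x·I − A) (e.g. by cofactor expansion or by noting that A is similar to its Jordan form J, which has the same characteristic polynomial as A) gives
  χ_A(x) = x^5 + 12*x^4 + 57*x^3 + 134*x^2 + 156*x + 72
which factors as (x + 2)^3*(x + 3)^2. The eigenvalues (with algebraic multiplicities) are λ = -3 with multiplicity 2, λ = -2 with multiplicity 3.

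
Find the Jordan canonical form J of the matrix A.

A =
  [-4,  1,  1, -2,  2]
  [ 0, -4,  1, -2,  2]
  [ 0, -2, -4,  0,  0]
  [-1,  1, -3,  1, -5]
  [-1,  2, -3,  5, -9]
J_3(-4) ⊕ J_2(-4)

The characteristic polynomial is
  det(x·I − A) = x^5 + 20*x^4 + 160*x^3 + 640*x^2 + 1280*x + 1024 = (x + 4)^5

Eigenvalues and multiplicities (the geometric multiplicity of λ is n − rank(A − λI), which equals the number of Jordan blocks for λ):
  λ = -4: algebraic multiplicity = 5, geometric multiplicity = 2

Determining the block sizes for each eigenvalue:
  λ = -4: with am = 5 and gm = 2, the partition is not yet determined (e.g. several partitions of 5 into 2 parts exist). Let N = A − (-4)·I. Computing rank(N^1) = 3, rank(N^2) = 1, rank(N^3) = 0; the number of blocks of size ≥ j is rank(N^{j−1}) − rank(N^j), giving [2, 2, 1]. So we have 1 block(s) of size 3, 1 block(s) of size 2 → block sizes [3, 2]

Assembling the blocks gives a Jordan form
J =
  [-4,  1,  0,  0,  0]
  [ 0, -4,  1,  0,  0]
  [ 0,  0, -4,  0,  0]
  [ 0,  0,  0, -4,  1]
  [ 0,  0,  0,  0, -4]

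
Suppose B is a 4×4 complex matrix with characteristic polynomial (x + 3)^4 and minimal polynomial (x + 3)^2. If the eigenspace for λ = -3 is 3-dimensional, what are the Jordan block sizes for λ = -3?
Block sizes for λ = -3: [2, 1, 1]

Step 1 — from the characteristic polynomial, algebraic multiplicity of λ = -3 is 4. From dim ker(B − (-3)·I) = 3, there are exactly 3 Jordan blocks for λ = -3.
Step 2 — from the minimal polynomial, the factor (x + 3)^2 tells us the largest block for λ = -3 has size 2.
Step 3 — with total size 4, 3 blocks, and largest block 2, the block sizes (in nonincreasing order) are [2, 1, 1].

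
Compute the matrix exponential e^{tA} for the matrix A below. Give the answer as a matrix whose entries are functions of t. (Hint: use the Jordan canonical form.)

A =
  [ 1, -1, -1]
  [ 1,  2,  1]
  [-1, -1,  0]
e^{tA} =
  [exp(t), -t*exp(t), -t*exp(t)]
  [t*exp(t), -t^2*exp(t)/2 + t*exp(t) + exp(t), -t^2*exp(t)/2 + t*exp(t)]
  [-t*exp(t), t^2*exp(t)/2 - t*exp(t), t^2*exp(t)/2 - t*exp(t) + exp(t)]

Strategy: write A = P · J · P⁻¹ where J is a Jordan canonical form, so e^{tA} = P · e^{tJ} · P⁻¹, and e^{tJ} can be computed block-by-block.

A has Jordan form
J =
  [1, 1, 0]
  [0, 1, 1]
  [0, 0, 1]
(up to reordering of blocks).

Per-block formulas:
  For a 3×3 Jordan block J_3(1): exp(t · J_3(1)) = e^(1t)·(I + t·N + (t^2/2)·N^2), where N is the 3×3 nilpotent shift.

After assembling e^{tJ} and conjugating by P, we get:

e^{tA} =
  [exp(t), -t*exp(t), -t*exp(t)]
  [t*exp(t), -t^2*exp(t)/2 + t*exp(t) + exp(t), -t^2*exp(t)/2 + t*exp(t)]
  [-t*exp(t), t^2*exp(t)/2 - t*exp(t), t^2*exp(t)/2 - t*exp(t) + exp(t)]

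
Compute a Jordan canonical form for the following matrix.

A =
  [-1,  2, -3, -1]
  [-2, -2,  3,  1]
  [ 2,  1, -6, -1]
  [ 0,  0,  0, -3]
J_3(-3) ⊕ J_1(-3)

The characteristic polynomial is
  det(x·I − A) = x^4 + 12*x^3 + 54*x^2 + 108*x + 81 = (x + 3)^4

Eigenvalues and multiplicities (the geometric multiplicity of λ is n − rank(A − λI), which equals the number of Jordan blocks for λ):
  λ = -3: algebraic multiplicity = 4, geometric multiplicity = 2

Determining the block sizes for each eigenvalue:
  λ = -3: with am = 4 and gm = 2, the partition is not yet determined (e.g. several partitions of 4 into 2 parts exist). Let N = A − (-3)·I. Computing rank(N^1) = 2, rank(N^2) = 1, rank(N^3) = 0; the number of blocks of size ≥ j is rank(N^{j−1}) − rank(N^j), giving [2, 1, 1]. So we have 1 block(s) of size 3, 1 block(s) of size 1 → block sizes [3, 1]

Assembling the blocks gives a Jordan form
J =
  [-3,  1,  0,  0]
  [ 0, -3,  1,  0]
  [ 0,  0, -3,  0]
  [ 0,  0,  0, -3]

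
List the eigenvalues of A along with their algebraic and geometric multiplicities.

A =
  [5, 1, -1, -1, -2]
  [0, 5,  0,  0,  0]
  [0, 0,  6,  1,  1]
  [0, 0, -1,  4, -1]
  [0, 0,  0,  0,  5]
λ = 5: alg = 5, geom = 3

Step 1 — factor the characteristic polynomial to read off the algebraic multiplicities:
  χ_A(x) = (x - 5)^5

Step 2 — compute geometric multiplicities via the rank-nullity identity g(λ) = n − rank(A − λI):
  rank(A − (5)·I) = 2, so dim ker(A − (5)·I) = n − 2 = 3

Summary:
  λ = 5: algebraic multiplicity = 5, geometric multiplicity = 3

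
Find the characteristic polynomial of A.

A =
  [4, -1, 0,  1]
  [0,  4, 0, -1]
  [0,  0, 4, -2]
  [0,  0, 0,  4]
x^4 - 16*x^3 + 96*x^2 - 256*x + 256

Expanding det(x·I − A) (e.g. by cofactor expansion or by noting that A is similar to its Jordan form J, which has the same characteristic polynomial as A) gives
  χ_A(x) = x^4 - 16*x^3 + 96*x^2 - 256*x + 256
which factors as (x - 4)^4. The eigenvalues (with algebraic multiplicities) are λ = 4 with multiplicity 4.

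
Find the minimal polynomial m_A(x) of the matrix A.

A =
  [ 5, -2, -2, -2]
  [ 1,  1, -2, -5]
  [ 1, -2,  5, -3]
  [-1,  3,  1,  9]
x^3 - 15*x^2 + 75*x - 125

The characteristic polynomial is χ_A(x) = (x - 5)^4, so the eigenvalues are known. The minimal polynomial is
  m_A(x) = Π_λ (x − λ)^{k_λ}
where k_λ is the size of the *largest* Jordan block for λ (equivalently, the smallest k with (A − λI)^k v = 0 for every generalised eigenvector v of λ).

  λ = 5: largest Jordan block has size 3, contributing (x − 5)^3

So m_A(x) = (x - 5)^3 = x^3 - 15*x^2 + 75*x - 125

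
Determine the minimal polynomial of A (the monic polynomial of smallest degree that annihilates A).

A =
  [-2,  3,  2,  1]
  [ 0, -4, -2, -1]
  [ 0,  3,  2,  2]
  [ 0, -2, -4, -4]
x^3 + 6*x^2 + 12*x + 8

The characteristic polynomial is χ_A(x) = (x + 2)^4, so the eigenvalues are known. The minimal polynomial is
  m_A(x) = Π_λ (x − λ)^{k_λ}
where k_λ is the size of the *largest* Jordan block for λ (equivalently, the smallest k with (A − λI)^k v = 0 for every generalised eigenvector v of λ).

  λ = -2: largest Jordan block has size 3, contributing (x + 2)^3

So m_A(x) = (x + 2)^3 = x^3 + 6*x^2 + 12*x + 8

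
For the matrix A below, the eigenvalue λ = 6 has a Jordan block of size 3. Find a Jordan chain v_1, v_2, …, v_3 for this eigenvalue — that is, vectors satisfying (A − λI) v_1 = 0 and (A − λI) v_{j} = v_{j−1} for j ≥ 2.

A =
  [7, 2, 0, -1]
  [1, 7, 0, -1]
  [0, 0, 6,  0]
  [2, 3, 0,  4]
A Jordan chain for λ = 6 of length 3:
v_1 = (1, 0, 0, 1)ᵀ
v_2 = (1, 1, 0, 2)ᵀ
v_3 = (1, 0, 0, 0)ᵀ

Let N = A − (6)·I. We want v_3 with N^3 v_3 = 0 but N^2 v_3 ≠ 0; then v_{j-1} := N · v_j for j = 3, …, 2.

Pick v_3 = (1, 0, 0, 0)ᵀ.
Then v_2 = N · v_3 = (1, 1, 0, 2)ᵀ.
Then v_1 = N · v_2 = (1, 0, 0, 1)ᵀ.

Sanity check: (A − (6)·I) v_1 = (0, 0, 0, 0)ᵀ = 0. ✓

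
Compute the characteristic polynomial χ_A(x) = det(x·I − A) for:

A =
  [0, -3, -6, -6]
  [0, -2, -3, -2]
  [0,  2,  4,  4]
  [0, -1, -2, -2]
x^4

Expanding det(x·I − A) (e.g. by cofactor expansion or by noting that A is similar to its Jordan form J, which has the same characteristic polynomial as A) gives
  χ_A(x) = x^4
which factors as x^4. The eigenvalues (with algebraic multiplicities) are λ = 0 with multiplicity 4.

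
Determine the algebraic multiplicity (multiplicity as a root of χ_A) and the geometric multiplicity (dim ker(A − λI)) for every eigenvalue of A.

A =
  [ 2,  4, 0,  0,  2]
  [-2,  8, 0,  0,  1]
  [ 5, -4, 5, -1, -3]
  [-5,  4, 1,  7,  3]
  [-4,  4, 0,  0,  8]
λ = 6: alg = 5, geom = 3

Step 1 — factor the characteristic polynomial to read off the algebraic multiplicities:
  χ_A(x) = (x - 6)^5

Step 2 — compute geometric multiplicities via the rank-nullity identity g(λ) = n − rank(A − λI):
  rank(A − (6)·I) = 2, so dim ker(A − (6)·I) = n − 2 = 3

Summary:
  λ = 6: algebraic multiplicity = 5, geometric multiplicity = 3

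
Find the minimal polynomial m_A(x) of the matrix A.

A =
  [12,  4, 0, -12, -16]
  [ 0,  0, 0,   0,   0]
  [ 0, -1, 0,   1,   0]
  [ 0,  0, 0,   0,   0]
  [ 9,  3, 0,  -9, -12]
x^2

The characteristic polynomial is χ_A(x) = x^5, so the eigenvalues are known. The minimal polynomial is
  m_A(x) = Π_λ (x − λ)^{k_λ}
where k_λ is the size of the *largest* Jordan block for λ (equivalently, the smallest k with (A − λI)^k v = 0 for every generalised eigenvector v of λ).

  λ = 0: largest Jordan block has size 2, contributing (x − 0)^2

So m_A(x) = x^2 = x^2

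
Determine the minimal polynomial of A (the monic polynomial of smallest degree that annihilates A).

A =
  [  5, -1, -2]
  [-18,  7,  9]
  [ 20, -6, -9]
x^3 - 3*x^2 + 3*x - 1

The characteristic polynomial is χ_A(x) = (x - 1)^3, so the eigenvalues are known. The minimal polynomial is
  m_A(x) = Π_λ (x − λ)^{k_λ}
where k_λ is the size of the *largest* Jordan block for λ (equivalently, the smallest k with (A − λI)^k v = 0 for every generalised eigenvector v of λ).

  λ = 1: largest Jordan block has size 3, contributing (x − 1)^3

So m_A(x) = (x - 1)^3 = x^3 - 3*x^2 + 3*x - 1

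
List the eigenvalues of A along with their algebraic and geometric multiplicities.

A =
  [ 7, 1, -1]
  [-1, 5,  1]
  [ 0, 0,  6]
λ = 6: alg = 3, geom = 2

Step 1 — factor the characteristic polynomial to read off the algebraic multiplicities:
  χ_A(x) = (x - 6)^3

Step 2 — compute geometric multiplicities via the rank-nullity identity g(λ) = n − rank(A − λI):
  rank(A − (6)·I) = 1, so dim ker(A − (6)·I) = n − 1 = 2

Summary:
  λ = 6: algebraic multiplicity = 3, geometric multiplicity = 2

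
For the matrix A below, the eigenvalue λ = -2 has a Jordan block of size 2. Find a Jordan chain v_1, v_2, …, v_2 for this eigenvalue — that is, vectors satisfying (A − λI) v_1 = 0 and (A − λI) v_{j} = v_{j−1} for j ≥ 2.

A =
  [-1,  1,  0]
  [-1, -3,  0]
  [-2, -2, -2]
A Jordan chain for λ = -2 of length 2:
v_1 = (1, -1, -2)ᵀ
v_2 = (1, 0, 0)ᵀ

Let N = A − (-2)·I. We want v_2 with N^2 v_2 = 0 but N^1 v_2 ≠ 0; then v_{j-1} := N · v_j for j = 2, …, 2.

Pick v_2 = (1, 0, 0)ᵀ.
Then v_1 = N · v_2 = (1, -1, -2)ᵀ.

Sanity check: (A − (-2)·I) v_1 = (0, 0, 0)ᵀ = 0. ✓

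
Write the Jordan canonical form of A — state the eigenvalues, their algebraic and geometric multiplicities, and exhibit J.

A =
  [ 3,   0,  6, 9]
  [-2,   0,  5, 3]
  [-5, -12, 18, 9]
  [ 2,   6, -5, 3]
J_3(6) ⊕ J_1(6)

The characteristic polynomial is
  det(x·I − A) = x^4 - 24*x^3 + 216*x^2 - 864*x + 1296 = (x - 6)^4

Eigenvalues and multiplicities (the geometric multiplicity of λ is n − rank(A − λI), which equals the number of Jordan blocks for λ):
  λ = 6: algebraic multiplicity = 4, geometric multiplicity = 2

Determining the block sizes for each eigenvalue:
  λ = 6: with am = 4 and gm = 2, the partition is not yet determined (e.g. several partitions of 4 into 2 parts exist). Let N = A − (6)·I. Computing rank(N^1) = 2, rank(N^2) = 1, rank(N^3) = 0; the number of blocks of size ≥ j is rank(N^{j−1}) − rank(N^j), giving [2, 1, 1]. So we have 1 block(s) of size 3, 1 block(s) of size 1 → block sizes [3, 1]

Assembling the blocks gives a Jordan form
J =
  [6, 1, 0, 0]
  [0, 6, 1, 0]
  [0, 0, 6, 0]
  [0, 0, 0, 6]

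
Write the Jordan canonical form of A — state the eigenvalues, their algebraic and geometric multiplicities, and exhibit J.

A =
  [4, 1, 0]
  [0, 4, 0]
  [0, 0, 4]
J_2(4) ⊕ J_1(4)

The characteristic polynomial is
  det(x·I − A) = x^3 - 12*x^2 + 48*x - 64 = (x - 4)^3

Eigenvalues and multiplicities (the geometric multiplicity of λ is n − rank(A − λI), which equals the number of Jordan blocks for λ):
  λ = 4: algebraic multiplicity = 3, geometric multiplicity = 2

Determining the block sizes for each eigenvalue:
  λ = 4: 2 blocks summing to 3 forces exactly one block of size 2 and the rest size 1 → block sizes [2, 1]

Assembling the blocks gives a Jordan form
J =
  [4, 1, 0]
  [0, 4, 0]
  [0, 0, 4]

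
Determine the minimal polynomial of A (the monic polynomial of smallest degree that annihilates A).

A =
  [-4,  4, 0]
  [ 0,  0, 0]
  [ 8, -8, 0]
x^2 + 4*x

The characteristic polynomial is χ_A(x) = x^2*(x + 4), so the eigenvalues are known. The minimal polynomial is
  m_A(x) = Π_λ (x − λ)^{k_λ}
where k_λ is the size of the *largest* Jordan block for λ (equivalently, the smallest k with (A − λI)^k v = 0 for every generalised eigenvector v of λ).

  λ = -4: largest Jordan block has size 1, contributing (x + 4)
  λ = 0: largest Jordan block has size 1, contributing (x − 0)

So m_A(x) = x*(x + 4) = x^2 + 4*x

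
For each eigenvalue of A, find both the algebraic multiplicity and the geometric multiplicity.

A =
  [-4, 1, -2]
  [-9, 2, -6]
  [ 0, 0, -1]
λ = -1: alg = 3, geom = 2

Step 1 — factor the characteristic polynomial to read off the algebraic multiplicities:
  χ_A(x) = (x + 1)^3

Step 2 — compute geometric multiplicities via the rank-nullity identity g(λ) = n − rank(A − λI):
  rank(A − (-1)·I) = 1, so dim ker(A − (-1)·I) = n − 1 = 2

Summary:
  λ = -1: algebraic multiplicity = 3, geometric multiplicity = 2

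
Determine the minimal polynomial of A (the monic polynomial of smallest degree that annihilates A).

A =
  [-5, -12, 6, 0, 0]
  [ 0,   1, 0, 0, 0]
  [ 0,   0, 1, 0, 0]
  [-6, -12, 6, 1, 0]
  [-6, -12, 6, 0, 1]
x^2 + 4*x - 5

The characteristic polynomial is χ_A(x) = (x - 1)^4*(x + 5), so the eigenvalues are known. The minimal polynomial is
  m_A(x) = Π_λ (x − λ)^{k_λ}
where k_λ is the size of the *largest* Jordan block for λ (equivalently, the smallest k with (A − λI)^k v = 0 for every generalised eigenvector v of λ).

  λ = -5: largest Jordan block has size 1, contributing (x + 5)
  λ = 1: largest Jordan block has size 1, contributing (x − 1)

So m_A(x) = (x - 1)*(x + 5) = x^2 + 4*x - 5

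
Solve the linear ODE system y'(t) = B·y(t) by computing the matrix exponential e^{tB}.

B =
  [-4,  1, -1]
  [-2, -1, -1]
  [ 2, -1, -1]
e^{tB} =
  [-2*t*exp(-2*t) + exp(-2*t), t*exp(-2*t), -t*exp(-2*t)]
  [-2*t*exp(-2*t), t*exp(-2*t) + exp(-2*t), -t*exp(-2*t)]
  [2*t*exp(-2*t), -t*exp(-2*t), t*exp(-2*t) + exp(-2*t)]

Strategy: write B = P · J · P⁻¹ where J is a Jordan canonical form, so e^{tB} = P · e^{tJ} · P⁻¹, and e^{tJ} can be computed block-by-block.

B has Jordan form
J =
  [-2,  1,  0]
  [ 0, -2,  0]
  [ 0,  0, -2]
(up to reordering of blocks).

Per-block formulas:
  For a 2×2 Jordan block J_2(-2): exp(t · J_2(-2)) = e^(-2t)·(I + t·N), where N is the 2×2 nilpotent shift.
  For a 1×1 block at λ = -2: exp(t · [-2]) = [e^(-2t)].

After assembling e^{tJ} and conjugating by P, we get:

e^{tB} =
  [-2*t*exp(-2*t) + exp(-2*t), t*exp(-2*t), -t*exp(-2*t)]
  [-2*t*exp(-2*t), t*exp(-2*t) + exp(-2*t), -t*exp(-2*t)]
  [2*t*exp(-2*t), -t*exp(-2*t), t*exp(-2*t) + exp(-2*t)]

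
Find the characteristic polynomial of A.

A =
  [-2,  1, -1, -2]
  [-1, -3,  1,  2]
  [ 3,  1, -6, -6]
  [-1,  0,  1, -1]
x^4 + 12*x^3 + 54*x^2 + 108*x + 81

Expanding det(x·I − A) (e.g. by cofactor expansion or by noting that A is similar to its Jordan form J, which has the same characteristic polynomial as A) gives
  χ_A(x) = x^4 + 12*x^3 + 54*x^2 + 108*x + 81
which factors as (x + 3)^4. The eigenvalues (with algebraic multiplicities) are λ = -3 with multiplicity 4.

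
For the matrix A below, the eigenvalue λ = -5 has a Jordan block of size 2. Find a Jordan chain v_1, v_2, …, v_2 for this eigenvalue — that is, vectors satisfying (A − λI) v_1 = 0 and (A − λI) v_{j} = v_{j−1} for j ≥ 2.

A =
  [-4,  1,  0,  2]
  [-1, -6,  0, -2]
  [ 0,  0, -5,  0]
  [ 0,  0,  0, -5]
A Jordan chain for λ = -5 of length 2:
v_1 = (1, -1, 0, 0)ᵀ
v_2 = (1, 0, 0, 0)ᵀ

Let N = A − (-5)·I. We want v_2 with N^2 v_2 = 0 but N^1 v_2 ≠ 0; then v_{j-1} := N · v_j for j = 2, …, 2.

Pick v_2 = (1, 0, 0, 0)ᵀ.
Then v_1 = N · v_2 = (1, -1, 0, 0)ᵀ.

Sanity check: (A − (-5)·I) v_1 = (0, 0, 0, 0)ᵀ = 0. ✓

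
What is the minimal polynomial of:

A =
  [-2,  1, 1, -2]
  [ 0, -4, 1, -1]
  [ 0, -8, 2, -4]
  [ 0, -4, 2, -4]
x^3 + 6*x^2 + 12*x + 8

The characteristic polynomial is χ_A(x) = (x + 2)^4, so the eigenvalues are known. The minimal polynomial is
  m_A(x) = Π_λ (x − λ)^{k_λ}
where k_λ is the size of the *largest* Jordan block for λ (equivalently, the smallest k with (A − λI)^k v = 0 for every generalised eigenvector v of λ).

  λ = -2: largest Jordan block has size 3, contributing (x + 2)^3

So m_A(x) = (x + 2)^3 = x^3 + 6*x^2 + 12*x + 8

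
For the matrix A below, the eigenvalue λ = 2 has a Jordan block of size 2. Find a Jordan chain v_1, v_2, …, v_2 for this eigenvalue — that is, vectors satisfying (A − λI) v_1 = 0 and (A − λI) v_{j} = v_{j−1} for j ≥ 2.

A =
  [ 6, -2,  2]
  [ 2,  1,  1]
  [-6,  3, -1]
A Jordan chain for λ = 2 of length 2:
v_1 = (4, 2, -6)ᵀ
v_2 = (1, 0, 0)ᵀ

Let N = A − (2)·I. We want v_2 with N^2 v_2 = 0 but N^1 v_2 ≠ 0; then v_{j-1} := N · v_j for j = 2, …, 2.

Pick v_2 = (1, 0, 0)ᵀ.
Then v_1 = N · v_2 = (4, 2, -6)ᵀ.

Sanity check: (A − (2)·I) v_1 = (0, 0, 0)ᵀ = 0. ✓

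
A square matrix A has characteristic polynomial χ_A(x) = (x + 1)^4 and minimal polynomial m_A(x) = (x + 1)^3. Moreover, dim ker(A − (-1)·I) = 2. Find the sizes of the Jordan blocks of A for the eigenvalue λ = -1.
Block sizes for λ = -1: [3, 1]

Step 1 — from the characteristic polynomial, algebraic multiplicity of λ = -1 is 4. From dim ker(A − (-1)·I) = 2, there are exactly 2 Jordan blocks for λ = -1.
Step 2 — from the minimal polynomial, the factor (x + 1)^3 tells us the largest block for λ = -1 has size 3.
Step 3 — with total size 4, 2 blocks, and largest block 3, the block sizes (in nonincreasing order) are [3, 1].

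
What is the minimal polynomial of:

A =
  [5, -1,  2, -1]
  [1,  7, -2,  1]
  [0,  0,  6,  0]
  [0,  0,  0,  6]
x^2 - 12*x + 36

The characteristic polynomial is χ_A(x) = (x - 6)^4, so the eigenvalues are known. The minimal polynomial is
  m_A(x) = Π_λ (x − λ)^{k_λ}
where k_λ is the size of the *largest* Jordan block for λ (equivalently, the smallest k with (A − λI)^k v = 0 for every generalised eigenvector v of λ).

  λ = 6: largest Jordan block has size 2, contributing (x − 6)^2

So m_A(x) = (x - 6)^2 = x^2 - 12*x + 36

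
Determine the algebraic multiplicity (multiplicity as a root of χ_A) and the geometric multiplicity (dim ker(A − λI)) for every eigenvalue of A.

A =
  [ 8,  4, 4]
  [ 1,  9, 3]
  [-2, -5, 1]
λ = 6: alg = 3, geom = 1

Step 1 — factor the characteristic polynomial to read off the algebraic multiplicities:
  χ_A(x) = (x - 6)^3

Step 2 — compute geometric multiplicities via the rank-nullity identity g(λ) = n − rank(A − λI):
  rank(A − (6)·I) = 2, so dim ker(A − (6)·I) = n − 2 = 1

Summary:
  λ = 6: algebraic multiplicity = 3, geometric multiplicity = 1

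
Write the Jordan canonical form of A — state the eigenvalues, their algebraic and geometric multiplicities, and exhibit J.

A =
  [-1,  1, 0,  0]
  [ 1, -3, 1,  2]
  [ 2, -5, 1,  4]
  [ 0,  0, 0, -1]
J_3(-1) ⊕ J_1(-1)

The characteristic polynomial is
  det(x·I − A) = x^4 + 4*x^3 + 6*x^2 + 4*x + 1 = (x + 1)^4

Eigenvalues and multiplicities (the geometric multiplicity of λ is n − rank(A − λI), which equals the number of Jordan blocks for λ):
  λ = -1: algebraic multiplicity = 4, geometric multiplicity = 2

Determining the block sizes for each eigenvalue:
  λ = -1: with am = 4 and gm = 2, the partition is not yet determined (e.g. several partitions of 4 into 2 parts exist). Let N = A − (-1)·I. Computing rank(N^1) = 2, rank(N^2) = 1, rank(N^3) = 0; the number of blocks of size ≥ j is rank(N^{j−1}) − rank(N^j), giving [2, 1, 1]. So we have 1 block(s) of size 3, 1 block(s) of size 1 → block sizes [3, 1]

Assembling the blocks gives a Jordan form
J =
  [-1,  1,  0,  0]
  [ 0, -1,  1,  0]
  [ 0,  0, -1,  0]
  [ 0,  0,  0, -1]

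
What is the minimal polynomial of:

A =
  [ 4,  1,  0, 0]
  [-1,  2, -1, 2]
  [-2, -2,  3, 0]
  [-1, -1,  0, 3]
x^3 - 9*x^2 + 27*x - 27

The characteristic polynomial is χ_A(x) = (x - 3)^4, so the eigenvalues are known. The minimal polynomial is
  m_A(x) = Π_λ (x − λ)^{k_λ}
where k_λ is the size of the *largest* Jordan block for λ (equivalently, the smallest k with (A − λI)^k v = 0 for every generalised eigenvector v of λ).

  λ = 3: largest Jordan block has size 3, contributing (x − 3)^3

So m_A(x) = (x - 3)^3 = x^3 - 9*x^2 + 27*x - 27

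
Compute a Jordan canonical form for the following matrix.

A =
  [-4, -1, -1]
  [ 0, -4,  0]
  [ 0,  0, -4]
J_2(-4) ⊕ J_1(-4)

The characteristic polynomial is
  det(x·I − A) = x^3 + 12*x^2 + 48*x + 64 = (x + 4)^3

Eigenvalues and multiplicities (the geometric multiplicity of λ is n − rank(A − λI), which equals the number of Jordan blocks for λ):
  λ = -4: algebraic multiplicity = 3, geometric multiplicity = 2

Determining the block sizes for each eigenvalue:
  λ = -4: 2 blocks summing to 3 forces exactly one block of size 2 and the rest size 1 → block sizes [2, 1]

Assembling the blocks gives a Jordan form
J =
  [-4,  1,  0]
  [ 0, -4,  0]
  [ 0,  0, -4]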